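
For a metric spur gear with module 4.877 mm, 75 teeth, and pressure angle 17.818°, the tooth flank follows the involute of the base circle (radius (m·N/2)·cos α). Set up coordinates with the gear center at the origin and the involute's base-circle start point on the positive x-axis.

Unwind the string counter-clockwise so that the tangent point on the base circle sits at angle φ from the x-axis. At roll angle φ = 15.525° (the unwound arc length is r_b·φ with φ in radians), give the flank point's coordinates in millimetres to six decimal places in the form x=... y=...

pitch radius r_p = m·N/2 = 4.877·75/2 = 182.887500
base radius r_b = r_p·cos α = 182.887500·cos 17.818° = 174.114992
roll angle φ = 15.525° = 0.27096237 rad
x = r_b·(cos φ + φ·sin φ) = 174.114992·(0.96351376 + 0.27096237·0.26765881) = 180.389961
y = r_b·(sin φ − φ·cos φ) = 174.114992·(0.26765881 − 0.27096237·0.96351376) = 1.146172

x=180.389961 y=1.146172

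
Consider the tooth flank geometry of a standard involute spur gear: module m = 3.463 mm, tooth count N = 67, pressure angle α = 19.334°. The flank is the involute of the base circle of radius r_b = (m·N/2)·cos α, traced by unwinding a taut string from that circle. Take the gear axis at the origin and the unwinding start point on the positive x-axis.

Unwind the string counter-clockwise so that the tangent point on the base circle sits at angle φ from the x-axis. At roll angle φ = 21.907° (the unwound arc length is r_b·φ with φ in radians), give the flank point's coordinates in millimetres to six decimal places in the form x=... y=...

pitch radius r_p = m·N/2 = 3.463·67/2 = 116.010500
base radius r_b = r_p·cos α = 116.010500·cos 19.334° = 109.468048
roll angle φ = 21.907° = 0.38234928 rad
x = r_b·(cos φ + φ·sin φ) = 109.468048·(0.92779068 + 0.38234928·0.37310114) = 117.179593
y = r_b·(sin φ − φ·cos φ) = 109.468048·(0.37310114 − 0.38234928·0.92779068) = 2.009947

x=117.179593 y=2.009947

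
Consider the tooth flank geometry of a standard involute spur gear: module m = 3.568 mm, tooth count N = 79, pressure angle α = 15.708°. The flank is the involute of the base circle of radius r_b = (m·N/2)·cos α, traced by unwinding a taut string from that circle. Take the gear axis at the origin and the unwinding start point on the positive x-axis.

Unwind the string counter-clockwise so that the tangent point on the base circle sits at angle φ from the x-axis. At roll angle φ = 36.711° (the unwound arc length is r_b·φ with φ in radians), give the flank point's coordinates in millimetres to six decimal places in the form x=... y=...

pitch radius r_p = m·N/2 = 3.568·79/2 = 140.936000
base radius r_b = r_p·cos α = 140.936000·cos 15.708° = 135.672598
roll angle φ = 36.711° = 0.64072782 rad
x = r_b·(cos φ + φ·sin φ) = 135.672598·(0.80166089 + 0.64072782·0.59777907) = 160.727877
y = r_b·(sin φ − φ·cos φ) = 135.672598·(0.59777907 − 0.64072782·0.80166089) = 11.414492

x=160.727877 y=11.414492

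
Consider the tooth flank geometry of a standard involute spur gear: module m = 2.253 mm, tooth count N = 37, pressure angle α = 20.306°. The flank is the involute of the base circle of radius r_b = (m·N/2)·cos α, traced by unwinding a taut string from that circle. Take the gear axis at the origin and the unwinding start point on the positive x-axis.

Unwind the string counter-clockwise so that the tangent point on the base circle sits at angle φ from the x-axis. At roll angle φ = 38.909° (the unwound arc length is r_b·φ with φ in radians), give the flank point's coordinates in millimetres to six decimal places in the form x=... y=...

x=47.090790 y=3.895531

pitch radius r_p = m·N/2 = 2.253·37/2 = 41.680500
base radius r_b = r_p·cos α = 41.680500·cos 20.306° = 39.090165
roll angle φ = 38.909° = 0.67909016 rad
x = r_b·(cos φ + φ·sin φ) = 39.090165·(0.77814450 + 0.67909016·0.62808530) = 47.090790
y = r_b·(sin φ − φ·cos φ) = 39.090165·(0.62808530 − 0.67909016·0.77814450) = 3.895531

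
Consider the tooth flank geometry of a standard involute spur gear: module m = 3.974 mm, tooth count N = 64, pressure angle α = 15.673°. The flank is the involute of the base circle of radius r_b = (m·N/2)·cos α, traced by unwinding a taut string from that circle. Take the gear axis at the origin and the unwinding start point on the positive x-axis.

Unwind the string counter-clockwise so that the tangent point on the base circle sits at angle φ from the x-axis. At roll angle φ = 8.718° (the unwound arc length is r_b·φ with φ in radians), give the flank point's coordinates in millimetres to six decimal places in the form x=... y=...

pitch radius r_p = m·N/2 = 3.974·64/2 = 127.168000
base radius r_b = r_p·cos α = 127.168000·cos 15.673° = 122.439787
roll angle φ = 8.718° = 0.15215780 rad
x = r_b·(cos φ + φ·sin φ) = 122.439787·(0.98844632 + 0.15215780·0.15157136) = 123.848956
y = r_b·(sin φ − φ·cos φ) = 122.439787·(0.15157136 − 0.15215780·0.98844632) = 0.143443

x=123.848956 y=0.143443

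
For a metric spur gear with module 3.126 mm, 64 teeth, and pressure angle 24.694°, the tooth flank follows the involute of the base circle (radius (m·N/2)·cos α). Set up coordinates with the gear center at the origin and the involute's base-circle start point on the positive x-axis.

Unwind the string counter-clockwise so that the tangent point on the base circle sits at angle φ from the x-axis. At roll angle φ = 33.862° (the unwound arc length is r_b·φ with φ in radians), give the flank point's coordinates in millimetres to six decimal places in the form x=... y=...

x=105.397198 y=6.037979

pitch radius r_p = m·N/2 = 3.126·64/2 = 100.032000
base radius r_b = r_p·cos α = 100.032000·cos 24.694° = 90.884267
roll angle φ = 33.862° = 0.59100339 rad
x = r_b·(cos φ + φ·sin φ) = 90.884267·(0.83038201 + 0.59100339·0.55719450) = 105.397198
y = r_b·(sin φ − φ·cos φ) = 90.884267·(0.55719450 − 0.59100339·0.83038201) = 6.037979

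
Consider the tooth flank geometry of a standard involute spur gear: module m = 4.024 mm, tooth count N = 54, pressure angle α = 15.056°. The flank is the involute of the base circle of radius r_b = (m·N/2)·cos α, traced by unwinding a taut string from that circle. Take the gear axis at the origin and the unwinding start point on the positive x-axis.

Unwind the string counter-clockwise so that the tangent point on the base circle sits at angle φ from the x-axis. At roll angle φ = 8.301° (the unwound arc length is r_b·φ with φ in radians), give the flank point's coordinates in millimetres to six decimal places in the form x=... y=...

x=106.013730 y=0.106131

pitch radius r_p = m·N/2 = 4.024·54/2 = 108.648000
base radius r_b = r_p·cos α = 108.648000·cos 15.056° = 104.918375
roll angle φ = 8.301° = 0.14487978 rad
x = r_b·(cos φ + φ·sin φ) = 104.918375·(0.98952327 + 0.14487978·0.14437347) = 106.013730
y = r_b·(sin φ − φ·cos φ) = 104.918375·(0.14437347 − 0.14487978·0.98952327) = 0.106131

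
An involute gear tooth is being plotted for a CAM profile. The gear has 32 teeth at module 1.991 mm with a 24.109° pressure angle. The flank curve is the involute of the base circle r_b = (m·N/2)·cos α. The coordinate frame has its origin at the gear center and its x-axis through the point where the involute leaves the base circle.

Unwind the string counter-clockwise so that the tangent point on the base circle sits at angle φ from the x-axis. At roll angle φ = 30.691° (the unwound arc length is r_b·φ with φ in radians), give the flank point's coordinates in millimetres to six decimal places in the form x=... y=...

x=32.954269 y=1.447384

pitch radius r_p = m·N/2 = 1.991·32/2 = 31.856000
base radius r_b = r_p·cos α = 31.856000·cos 24.109° = 29.077202
roll angle φ = 30.691° = 0.53565900 rad
x = r_b·(cos φ + φ·sin φ) = 29.077202·(0.85993246 + 0.53565900·0.51040785) = 32.954269
y = r_b·(sin φ − φ·cos φ) = 29.077202·(0.51040785 − 0.53565900·0.85993246) = 1.447384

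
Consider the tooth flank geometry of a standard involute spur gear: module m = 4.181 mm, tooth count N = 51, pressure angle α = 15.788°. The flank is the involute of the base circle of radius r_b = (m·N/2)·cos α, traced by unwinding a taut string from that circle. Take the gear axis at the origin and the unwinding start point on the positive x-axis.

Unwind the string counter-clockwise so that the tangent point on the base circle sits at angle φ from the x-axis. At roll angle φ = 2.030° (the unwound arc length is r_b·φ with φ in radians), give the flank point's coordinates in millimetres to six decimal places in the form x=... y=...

x=102.657803 y=0.001521

pitch radius r_p = m·N/2 = 4.181·51/2 = 106.615500
base radius r_b = r_p·cos α = 106.615500·cos 15.788° = 102.593430
roll angle φ = 2.030° = 0.03543018 rad
x = r_b·(cos φ + φ·sin φ) = 102.593430·(0.99937242 + 0.03543018·0.03542277) = 102.657803
y = r_b·(sin φ − φ·cos φ) = 102.593430·(0.03542277 − 0.03543018·0.99937242) = 0.001521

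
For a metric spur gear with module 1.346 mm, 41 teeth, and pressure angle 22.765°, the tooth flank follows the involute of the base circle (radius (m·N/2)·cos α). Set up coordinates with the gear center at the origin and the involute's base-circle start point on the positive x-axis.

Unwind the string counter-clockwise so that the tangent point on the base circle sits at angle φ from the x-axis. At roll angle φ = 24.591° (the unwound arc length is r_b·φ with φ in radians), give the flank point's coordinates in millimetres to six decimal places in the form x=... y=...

pitch radius r_p = m·N/2 = 1.346·41/2 = 27.593000
base radius r_b = r_p·cos α = 27.593000·cos 22.765° = 25.443497
roll angle φ = 24.591° = 0.42919392 rad
x = r_b·(cos φ + φ·sin φ) = 25.443497·(0.90930149 + 0.42919392·0.41613796) = 27.680117
y = r_b·(sin φ − φ·cos φ) = 25.443497·(0.41613796 − 0.42919392·0.90930149) = 0.658256

x=27.680117 y=0.658256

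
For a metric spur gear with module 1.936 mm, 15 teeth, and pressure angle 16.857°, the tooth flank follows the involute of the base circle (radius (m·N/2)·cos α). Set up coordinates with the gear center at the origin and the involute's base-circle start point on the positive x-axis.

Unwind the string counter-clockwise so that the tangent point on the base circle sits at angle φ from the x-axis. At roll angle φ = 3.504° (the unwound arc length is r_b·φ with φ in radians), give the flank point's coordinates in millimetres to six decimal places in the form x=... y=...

x=13.922059 y=0.001059

pitch radius r_p = m·N/2 = 1.936·15/2 = 14.520000
base radius r_b = r_p·cos α = 14.520000·cos 16.857° = 13.896097
roll angle φ = 3.504° = 0.06115634 rad
x = r_b·(cos φ + φ·sin φ) = 13.896097·(0.99813053 + 0.06115634·0.06111822) = 13.922059
y = r_b·(sin φ − φ·cos φ) = 13.896097·(0.06111822 − 0.06115634·0.99813053) = 0.001059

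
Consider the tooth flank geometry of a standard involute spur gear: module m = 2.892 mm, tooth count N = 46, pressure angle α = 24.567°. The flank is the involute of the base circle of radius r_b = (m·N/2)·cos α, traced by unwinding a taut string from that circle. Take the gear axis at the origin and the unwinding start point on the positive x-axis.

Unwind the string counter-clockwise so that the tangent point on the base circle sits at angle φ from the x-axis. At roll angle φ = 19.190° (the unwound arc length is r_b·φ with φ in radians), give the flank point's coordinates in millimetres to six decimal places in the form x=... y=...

x=63.793185 y=0.749158

pitch radius r_p = m·N/2 = 2.892·46/2 = 66.516000
base radius r_b = r_p·cos α = 66.516000·cos 24.567° = 60.494687
roll angle φ = 19.190° = 0.33492868 rad
x = r_b·(cos φ + φ·sin φ) = 60.494687·(0.94443375 + 0.33492868·0.32870182) = 63.793185
y = r_b·(sin φ − φ·cos φ) = 60.494687·(0.32870182 − 0.33492868·0.94443375) = 0.749158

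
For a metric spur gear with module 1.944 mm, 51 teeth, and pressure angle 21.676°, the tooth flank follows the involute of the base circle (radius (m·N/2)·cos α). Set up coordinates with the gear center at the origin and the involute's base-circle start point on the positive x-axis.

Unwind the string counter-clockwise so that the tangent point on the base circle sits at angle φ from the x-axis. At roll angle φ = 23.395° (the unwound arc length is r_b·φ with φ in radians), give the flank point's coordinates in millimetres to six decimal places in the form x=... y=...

pitch radius r_p = m·N/2 = 1.944·51/2 = 49.572000
base radius r_b = r_p·cos α = 49.572000·cos 21.676° = 46.066633
roll angle φ = 23.395° = 0.40831978 rad
x = r_b·(cos φ + φ·sin φ) = 46.066633·(0.91778928 + 0.40831978·0.39706780) = 49.748275
y = r_b·(sin φ − φ·cos φ) = 46.066633·(0.39706780 − 0.40831978·0.91778928) = 1.028036

x=49.748275 y=1.028036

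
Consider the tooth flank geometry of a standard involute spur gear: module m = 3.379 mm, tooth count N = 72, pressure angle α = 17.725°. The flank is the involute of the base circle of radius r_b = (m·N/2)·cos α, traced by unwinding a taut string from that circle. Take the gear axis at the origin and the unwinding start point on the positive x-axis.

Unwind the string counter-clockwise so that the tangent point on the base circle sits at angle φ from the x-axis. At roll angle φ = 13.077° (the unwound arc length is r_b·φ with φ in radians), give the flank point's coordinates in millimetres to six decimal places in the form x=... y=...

x=118.848150 y=0.456815

pitch radius r_p = m·N/2 = 3.379·72/2 = 121.644000
base radius r_b = r_p·cos α = 121.644000·cos 17.725° = 115.869405
roll angle φ = 13.077° = 0.22823671 rad
x = r_b·(cos φ + φ·sin φ) = 115.869405·(0.97406687 + 0.22823671·0.22626031) = 118.848150
y = r_b·(sin φ − φ·cos φ) = 115.869405·(0.22626031 − 0.22823671·0.97406687) = 0.456815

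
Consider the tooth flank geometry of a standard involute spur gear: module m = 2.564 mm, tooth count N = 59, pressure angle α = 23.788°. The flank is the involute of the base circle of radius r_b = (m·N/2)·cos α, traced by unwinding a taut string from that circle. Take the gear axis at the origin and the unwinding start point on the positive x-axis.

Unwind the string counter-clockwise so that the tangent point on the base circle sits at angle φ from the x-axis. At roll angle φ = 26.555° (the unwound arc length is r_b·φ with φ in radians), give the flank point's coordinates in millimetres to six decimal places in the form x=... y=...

pitch radius r_p = m·N/2 = 2.564·59/2 = 75.638000
base radius r_b = r_p·cos α = 75.638000·cos 23.788° = 69.212111
roll angle φ = 26.555° = 0.46347218 rad
x = r_b·(cos φ + φ·sin φ) = 69.212111·(0.89450563 + 0.46347218·0.44705668) = 76.251257
y = r_b·(sin φ − φ·cos φ) = 69.212111·(0.44705668 − 0.46347218·0.89450563) = 2.247885

x=76.251257 y=2.247885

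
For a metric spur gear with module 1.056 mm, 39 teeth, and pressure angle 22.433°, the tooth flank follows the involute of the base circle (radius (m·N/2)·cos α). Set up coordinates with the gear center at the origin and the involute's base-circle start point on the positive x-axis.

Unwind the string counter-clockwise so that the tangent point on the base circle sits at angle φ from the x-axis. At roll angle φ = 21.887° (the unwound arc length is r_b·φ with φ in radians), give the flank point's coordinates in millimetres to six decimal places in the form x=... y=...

x=20.372216 y=0.348532

pitch radius r_p = m·N/2 = 1.056·39/2 = 20.592000
base radius r_b = r_p·cos α = 20.592000·cos 22.433° = 19.033729
roll angle φ = 21.887° = 0.38200021 rad
x = r_b·(cos φ + φ·sin φ) = 19.033729·(0.92792086 + 0.38200021·0.37277725) = 20.372216
y = r_b·(sin φ − φ·cos φ) = 19.033729·(0.37277725 − 0.38200021·0.92792086) = 0.348532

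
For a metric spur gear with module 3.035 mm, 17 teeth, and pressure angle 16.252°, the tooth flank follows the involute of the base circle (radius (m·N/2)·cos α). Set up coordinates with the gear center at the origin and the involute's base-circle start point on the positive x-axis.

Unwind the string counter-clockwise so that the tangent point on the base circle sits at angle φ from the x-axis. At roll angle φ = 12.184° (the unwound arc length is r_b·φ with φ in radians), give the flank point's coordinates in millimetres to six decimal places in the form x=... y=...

x=25.320298 y=0.079028

pitch radius r_p = m·N/2 = 3.035·17/2 = 25.797500
base radius r_b = r_p·cos α = 25.797500·cos 16.252° = 24.766634
roll angle φ = 12.184° = 0.21265092 rad
x = r_b·(cos φ + φ·sin φ) = 24.766634·(0.97747487 + 0.21265092·0.21105184) = 25.320298
y = r_b·(sin φ − φ·cos φ) = 24.766634·(0.21105184 − 0.21265092·0.97747487) = 0.079028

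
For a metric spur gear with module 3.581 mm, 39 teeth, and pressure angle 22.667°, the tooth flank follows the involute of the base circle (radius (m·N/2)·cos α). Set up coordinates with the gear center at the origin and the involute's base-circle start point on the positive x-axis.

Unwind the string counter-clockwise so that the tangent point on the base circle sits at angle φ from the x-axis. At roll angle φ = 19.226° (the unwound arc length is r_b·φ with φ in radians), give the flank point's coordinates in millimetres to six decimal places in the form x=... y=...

x=67.962094 y=0.802431

pitch radius r_p = m·N/2 = 3.581·39/2 = 69.829500
base radius r_b = r_p·cos α = 69.829500·cos 22.667° = 64.435884
roll angle φ = 19.226° = 0.33555700 rad
x = r_b·(cos φ + φ·sin φ) = 64.435884·(0.94422704 + 0.33555700·0.32929516) = 67.962094
y = r_b·(sin φ − φ·cos φ) = 64.435884·(0.32929516 − 0.33555700·0.94422704) = 0.802431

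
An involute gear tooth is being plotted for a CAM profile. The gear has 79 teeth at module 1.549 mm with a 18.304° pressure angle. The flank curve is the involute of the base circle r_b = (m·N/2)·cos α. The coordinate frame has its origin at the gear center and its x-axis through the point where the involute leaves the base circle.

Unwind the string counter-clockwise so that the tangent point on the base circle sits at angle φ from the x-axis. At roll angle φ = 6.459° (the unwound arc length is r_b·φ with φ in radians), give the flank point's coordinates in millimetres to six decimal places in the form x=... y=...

pitch radius r_p = m·N/2 = 1.549·79/2 = 61.185500
base radius r_b = r_p·cos α = 61.185500·cos 18.304° = 58.089731
roll angle φ = 6.459° = 0.11273082 rad
x = r_b·(cos φ + φ·sin φ) = 58.089731·(0.99365261 + 0.11273082·0.11249220) = 58.457668
y = r_b·(sin φ − φ·cos φ) = 58.089731·(0.11249220 − 0.11273082·0.99365261) = 0.027705

x=58.457668 y=0.027705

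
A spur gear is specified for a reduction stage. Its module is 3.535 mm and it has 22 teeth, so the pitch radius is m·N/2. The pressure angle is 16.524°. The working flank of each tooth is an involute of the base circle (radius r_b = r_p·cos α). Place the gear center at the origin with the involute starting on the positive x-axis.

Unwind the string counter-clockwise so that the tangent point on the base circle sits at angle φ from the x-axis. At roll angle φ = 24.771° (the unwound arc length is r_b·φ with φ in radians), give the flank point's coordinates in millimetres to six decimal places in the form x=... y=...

x=40.601948 y=0.985524

pitch radius r_p = m·N/2 = 3.535·22/2 = 38.885000
base radius r_b = r_p·cos α = 38.885000·cos 16.524° = 37.279076
roll angle φ = 24.771° = 0.43233551 rad
x = r_b·(cos φ + φ·sin φ) = 37.279076·(0.90798967 + 0.43233551·0.41899256) = 40.601948
y = r_b·(sin φ − φ·cos φ) = 37.279076·(0.41899256 − 0.43233551·0.90798967) = 0.985524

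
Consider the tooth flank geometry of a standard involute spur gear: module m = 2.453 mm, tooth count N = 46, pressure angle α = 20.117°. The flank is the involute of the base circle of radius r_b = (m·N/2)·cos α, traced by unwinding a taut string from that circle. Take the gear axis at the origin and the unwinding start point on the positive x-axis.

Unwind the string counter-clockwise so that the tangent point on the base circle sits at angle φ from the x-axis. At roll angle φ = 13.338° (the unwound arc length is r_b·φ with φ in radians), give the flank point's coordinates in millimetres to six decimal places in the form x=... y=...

pitch radius r_p = m·N/2 = 2.453·46/2 = 56.419000
base radius r_b = r_p·cos α = 56.419000·cos 20.117° = 52.977003
roll angle φ = 13.338° = 0.23279202 rad
x = r_b·(cos φ + φ·sin φ) = 52.977003·(0.97302608 + 0.23279202·0.23069512) = 54.393082
y = r_b·(sin φ − φ·cos φ) = 52.977003·(0.23069512 − 0.23279202·0.97302608) = 0.221572

x=54.393082 y=0.221572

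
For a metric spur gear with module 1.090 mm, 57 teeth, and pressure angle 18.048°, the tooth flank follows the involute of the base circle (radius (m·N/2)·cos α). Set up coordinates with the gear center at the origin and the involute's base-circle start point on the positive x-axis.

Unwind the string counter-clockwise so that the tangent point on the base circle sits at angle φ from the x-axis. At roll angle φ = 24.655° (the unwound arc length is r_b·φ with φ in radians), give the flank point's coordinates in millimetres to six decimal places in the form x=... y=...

pitch radius r_p = m·N/2 = 1.090·57/2 = 31.065000
base radius r_b = r_p·cos α = 31.065000·cos 18.048° = 29.536518
roll angle φ = 24.655° = 0.43031093 rad
x = r_b·(cos φ + φ·sin φ) = 29.536518·(0.90883609 + 0.43031093·0.41715340) = 32.145826
y = r_b·(sin φ − φ·cos φ) = 29.536518·(0.41715340 − 0.43031093·0.90883609) = 0.770056

x=32.145826 y=0.770056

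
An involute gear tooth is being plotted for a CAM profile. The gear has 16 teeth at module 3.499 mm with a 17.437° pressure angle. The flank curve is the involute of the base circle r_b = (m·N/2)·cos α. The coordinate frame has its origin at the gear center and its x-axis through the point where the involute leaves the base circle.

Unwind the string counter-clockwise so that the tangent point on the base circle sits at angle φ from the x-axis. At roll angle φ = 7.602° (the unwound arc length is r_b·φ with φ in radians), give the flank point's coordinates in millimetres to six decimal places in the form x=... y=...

pitch radius r_p = m·N/2 = 3.499·16/2 = 27.992000
base radius r_b = r_p·cos α = 27.992000·cos 17.437° = 26.705684
roll angle φ = 7.602° = 0.13267993 rad
x = r_b·(cos φ + φ·sin φ) = 26.705684·(0.99121092 + 0.13267993·0.13229099) = 26.939714
y = r_b·(sin φ − φ·cos φ) = 26.705684·(0.13229099 − 0.13267993·0.99121092) = 0.020756

x=26.939714 y=0.020756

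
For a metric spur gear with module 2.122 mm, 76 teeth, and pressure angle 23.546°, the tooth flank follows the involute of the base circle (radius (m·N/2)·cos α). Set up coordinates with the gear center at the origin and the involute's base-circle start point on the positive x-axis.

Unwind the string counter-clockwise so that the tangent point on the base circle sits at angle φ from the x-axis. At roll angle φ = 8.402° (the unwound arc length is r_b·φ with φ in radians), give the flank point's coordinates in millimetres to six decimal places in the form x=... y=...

x=74.712763 y=0.077535

pitch radius r_p = m·N/2 = 2.122·76/2 = 80.636000
base radius r_b = r_p·cos α = 80.636000·cos 23.546° = 73.922218
roll angle φ = 8.402° = 0.14664256 rad
x = r_b·(cos φ + φ·sin φ) = 73.922218·(0.98926723 + 0.14664256·0.14611756) = 74.712763
y = r_b·(sin φ − φ·cos φ) = 73.922218·(0.14611756 − 0.14664256·0.98926723) = 0.077535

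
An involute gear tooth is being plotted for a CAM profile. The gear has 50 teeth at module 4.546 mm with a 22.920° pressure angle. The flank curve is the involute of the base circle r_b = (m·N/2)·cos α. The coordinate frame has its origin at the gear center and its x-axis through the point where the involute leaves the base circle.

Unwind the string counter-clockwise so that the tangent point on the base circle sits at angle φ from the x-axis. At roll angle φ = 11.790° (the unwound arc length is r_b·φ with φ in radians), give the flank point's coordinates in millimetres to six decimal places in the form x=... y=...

x=106.870052 y=0.302736

pitch radius r_p = m·N/2 = 4.546·50/2 = 113.650000
base radius r_b = r_p·cos α = 113.650000·cos 22.920° = 104.677278
roll angle φ = 11.790° = 0.20577432 rad
x = r_b·(cos φ + φ·sin φ) = 104.677278·(0.97890307 + 0.20577432·0.20432520) = 106.870052
y = r_b·(sin φ − φ·cos φ) = 104.677278·(0.20432520 − 0.20577432·0.97890307) = 0.302736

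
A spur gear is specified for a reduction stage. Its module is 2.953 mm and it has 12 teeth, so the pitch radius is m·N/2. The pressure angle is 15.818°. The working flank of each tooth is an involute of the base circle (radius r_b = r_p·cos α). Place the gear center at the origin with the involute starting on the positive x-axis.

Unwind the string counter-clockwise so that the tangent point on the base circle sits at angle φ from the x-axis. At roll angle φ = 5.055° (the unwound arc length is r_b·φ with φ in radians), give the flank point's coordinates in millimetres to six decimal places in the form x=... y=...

pitch radius r_p = m·N/2 = 2.953·12/2 = 17.718000
base radius r_b = r_p·cos α = 17.718000·cos 15.818° = 17.047062
roll angle φ = 5.055° = 0.08822639 rad
x = r_b·(cos φ + φ·sin φ) = 17.047062·(0.99611058 + 0.08822639·0.08811198) = 17.113279
y = r_b·(sin φ − φ·cos φ) = 17.047062·(0.08811198 − 0.08822639·0.99611058) = 0.003899

x=17.113279 y=0.003899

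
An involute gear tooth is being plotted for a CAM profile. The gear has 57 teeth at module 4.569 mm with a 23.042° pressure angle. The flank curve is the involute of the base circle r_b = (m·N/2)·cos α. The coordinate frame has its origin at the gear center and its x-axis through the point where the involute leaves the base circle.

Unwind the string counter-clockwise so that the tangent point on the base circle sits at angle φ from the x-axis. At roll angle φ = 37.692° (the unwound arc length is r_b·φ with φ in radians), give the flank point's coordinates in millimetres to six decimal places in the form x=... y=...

pitch radius r_p = m·N/2 = 4.569·57/2 = 130.216500
base radius r_b = r_p·cos α = 130.216500·cos 23.042° = 119.827591
roll angle φ = 37.692° = 0.65784950 rad
x = r_b·(cos φ + φ·sin φ) = 119.827591·(0.79130891 + 0.65784950·0.61141656) = 143.017704
y = r_b·(sin φ − φ·cos φ) = 119.827591·(0.61141656 − 0.65784950·0.79130891) = 10.886862

x=143.017704 y=10.886862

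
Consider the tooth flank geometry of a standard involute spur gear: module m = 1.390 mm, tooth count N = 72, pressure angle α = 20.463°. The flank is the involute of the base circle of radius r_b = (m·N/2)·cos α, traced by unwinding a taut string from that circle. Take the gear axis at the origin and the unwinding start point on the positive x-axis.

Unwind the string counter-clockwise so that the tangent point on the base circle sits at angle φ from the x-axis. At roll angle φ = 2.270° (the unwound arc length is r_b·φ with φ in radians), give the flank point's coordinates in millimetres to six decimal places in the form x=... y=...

x=46.919164 y=0.000972

pitch radius r_p = m·N/2 = 1.390·72/2 = 50.040000
base radius r_b = r_p·cos α = 50.040000·cos 20.463° = 46.882383
roll angle φ = 2.270° = 0.03961897 rad
x = r_b·(cos φ + φ·sin φ) = 46.882383·(0.99921527 + 0.03961897·0.03960861) = 46.919164
y = r_b·(sin φ − φ·cos φ) = 46.882383·(0.03960861 − 0.03961897·0.99921527) = 0.000972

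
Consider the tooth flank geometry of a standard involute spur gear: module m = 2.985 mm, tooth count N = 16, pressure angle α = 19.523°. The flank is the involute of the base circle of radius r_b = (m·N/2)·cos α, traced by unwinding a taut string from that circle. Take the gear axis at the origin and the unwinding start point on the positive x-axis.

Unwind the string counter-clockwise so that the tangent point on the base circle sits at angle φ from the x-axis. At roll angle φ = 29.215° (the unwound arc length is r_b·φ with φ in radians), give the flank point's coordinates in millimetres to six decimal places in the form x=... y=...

x=25.245501 y=0.968978

pitch radius r_p = m·N/2 = 2.985·16/2 = 23.880000
base radius r_b = r_p·cos α = 23.880000·cos 19.523° = 22.507077
roll angle φ = 29.215° = 0.50989794 rad
x = r_b·(cos φ + φ·sin φ) = 22.507077·(0.87279433 + 0.50989794·0.48808817) = 25.245501
y = r_b·(sin φ − φ·cos φ) = 22.507077·(0.48808817 − 0.50989794·0.87279433) = 0.968978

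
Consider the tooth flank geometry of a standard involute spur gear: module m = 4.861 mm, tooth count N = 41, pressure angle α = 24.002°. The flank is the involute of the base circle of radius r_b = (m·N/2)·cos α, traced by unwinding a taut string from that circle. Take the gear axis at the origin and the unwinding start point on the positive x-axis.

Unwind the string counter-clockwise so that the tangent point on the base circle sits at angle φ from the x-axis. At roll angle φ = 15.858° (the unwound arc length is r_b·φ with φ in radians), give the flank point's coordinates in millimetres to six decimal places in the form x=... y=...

pitch radius r_p = m·N/2 = 4.861·41/2 = 99.650500
base radius r_b = r_p·cos α = 99.650500·cos 24.002° = 91.033847
roll angle φ = 15.858° = 0.27677431 rad
x = r_b·(cos φ + φ·sin φ) = 91.033847·(0.96194187 + 0.27677431·0.27325415) = 94.454134
y = r_b·(sin φ − φ·cos φ) = 91.033847·(0.27325415 − 0.27677431·0.96194187) = 0.638452

x=94.454134 y=0.638452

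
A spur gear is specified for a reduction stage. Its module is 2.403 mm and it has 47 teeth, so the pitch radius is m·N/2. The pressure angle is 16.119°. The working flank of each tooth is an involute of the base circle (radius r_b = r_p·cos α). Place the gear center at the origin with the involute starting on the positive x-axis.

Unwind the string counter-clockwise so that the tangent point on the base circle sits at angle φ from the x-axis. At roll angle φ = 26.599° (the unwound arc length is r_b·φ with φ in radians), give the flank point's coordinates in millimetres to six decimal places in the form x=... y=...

pitch radius r_p = m·N/2 = 2.403·47/2 = 56.470500
base radius r_b = r_p·cos α = 56.470500·cos 16.119° = 54.250483
roll angle φ = 26.599° = 0.46424013 rad
x = r_b·(cos φ + φ·sin φ) = 54.250483·(0.89416205 + 0.46424013·0.44774348) = 59.785255
y = r_b·(sin φ − φ·cos φ) = 54.250483·(0.44774348 − 0.46424013·0.89416205) = 1.770604

x=59.785255 y=1.770604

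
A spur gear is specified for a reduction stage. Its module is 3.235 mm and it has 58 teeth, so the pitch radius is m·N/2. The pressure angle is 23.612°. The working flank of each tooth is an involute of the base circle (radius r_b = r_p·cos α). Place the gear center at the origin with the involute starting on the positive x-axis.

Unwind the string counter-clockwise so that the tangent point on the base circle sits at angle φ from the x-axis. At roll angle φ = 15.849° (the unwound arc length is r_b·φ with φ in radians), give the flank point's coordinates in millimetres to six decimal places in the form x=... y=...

x=89.186789 y=0.601852

pitch radius r_p = m·N/2 = 3.235·58/2 = 93.815000
base radius r_b = r_p·cos α = 93.815000·cos 23.612° = 85.960701
roll angle φ = 15.849° = 0.27661723 rad
x = r_b·(cos φ + φ·sin φ) = 85.960701·(0.96198478 + 0.27661723·0.27310305) = 89.186789
y = r_b·(sin φ − φ·cos φ) = 85.960701·(0.27310305 − 0.27661723·0.96198478) = 0.601852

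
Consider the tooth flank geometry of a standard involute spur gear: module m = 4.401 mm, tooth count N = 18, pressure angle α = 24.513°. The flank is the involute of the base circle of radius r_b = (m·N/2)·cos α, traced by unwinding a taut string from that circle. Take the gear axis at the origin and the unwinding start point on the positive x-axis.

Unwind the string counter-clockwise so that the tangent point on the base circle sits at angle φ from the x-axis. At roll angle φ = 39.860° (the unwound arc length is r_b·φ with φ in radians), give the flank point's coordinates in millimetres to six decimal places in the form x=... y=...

pitch radius r_p = m·N/2 = 4.401·18/2 = 39.609000
base radius r_b = r_p·cos α = 39.609000·cos 24.513° = 36.038928
roll angle φ = 39.860° = 0.69568824 rad
x = r_b·(cos φ + φ·sin φ) = 36.038928·(0.76761278 + 0.69568824·0.64091389) = 43.732844
y = r_b·(sin φ − φ·cos φ) = 36.038928·(0.64091389 − 0.69568824·0.76761278) = 3.852371

x=43.732844 y=3.852371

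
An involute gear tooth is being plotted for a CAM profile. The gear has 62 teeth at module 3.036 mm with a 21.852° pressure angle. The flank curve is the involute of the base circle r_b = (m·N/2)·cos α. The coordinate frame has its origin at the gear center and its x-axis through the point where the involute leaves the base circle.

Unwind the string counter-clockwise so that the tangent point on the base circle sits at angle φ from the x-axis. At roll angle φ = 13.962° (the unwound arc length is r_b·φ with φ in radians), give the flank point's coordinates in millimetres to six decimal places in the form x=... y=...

x=89.908827 y=0.418845

pitch radius r_p = m·N/2 = 3.036·62/2 = 94.116000
base radius r_b = r_p·cos α = 94.116000·cos 21.852° = 87.353615
roll angle φ = 13.962° = 0.24368287 rad
x = r_b·(cos φ + φ·sin φ) = 87.353615·(0.97045596 + 0.24368287·0.24127832) = 89.908827
y = r_b·(sin φ − φ·cos φ) = 87.353615·(0.24127832 − 0.24368287·0.97045596) = 0.418845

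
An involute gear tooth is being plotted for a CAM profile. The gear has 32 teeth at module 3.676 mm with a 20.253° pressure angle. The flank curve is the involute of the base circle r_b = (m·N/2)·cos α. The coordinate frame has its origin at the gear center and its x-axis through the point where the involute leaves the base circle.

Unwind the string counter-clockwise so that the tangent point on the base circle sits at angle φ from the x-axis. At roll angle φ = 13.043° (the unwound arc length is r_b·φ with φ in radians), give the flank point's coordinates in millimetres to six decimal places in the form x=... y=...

pitch radius r_p = m·N/2 = 3.676·32/2 = 58.816000
base radius r_b = r_p·cos α = 58.816000·cos 20.253° = 55.179596
roll angle φ = 13.043° = 0.22764329 rad
x = r_b·(cos φ + φ·sin φ) = 55.179596·(0.97420097 + 0.22764329·0.22568225) = 56.590870
y = r_b·(sin φ − φ·cos φ) = 55.179596·(0.22568225 − 0.22764329·0.97420097) = 0.215859

x=56.590870 y=0.215859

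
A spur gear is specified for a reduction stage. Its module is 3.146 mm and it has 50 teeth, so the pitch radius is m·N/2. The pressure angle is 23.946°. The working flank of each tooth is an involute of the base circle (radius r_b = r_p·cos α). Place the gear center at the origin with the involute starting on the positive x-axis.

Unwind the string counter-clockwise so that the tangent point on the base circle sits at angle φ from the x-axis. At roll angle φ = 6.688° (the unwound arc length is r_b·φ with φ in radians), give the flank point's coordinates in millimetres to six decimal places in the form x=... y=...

pitch radius r_p = m·N/2 = 3.146·50/2 = 78.650000
base radius r_b = r_p·cos α = 78.650000·cos 23.946° = 71.880468
roll angle φ = 6.688° = 0.11672762 rad
x = r_b·(cos φ + φ·sin φ) = 71.880468·(0.99319506 + 0.11672762·0.11646273) = 72.368499
y = r_b·(sin φ − φ·cos φ) = 71.880468·(0.11646273 − 0.11672762·0.99319506) = 0.038056

x=72.368499 y=0.038056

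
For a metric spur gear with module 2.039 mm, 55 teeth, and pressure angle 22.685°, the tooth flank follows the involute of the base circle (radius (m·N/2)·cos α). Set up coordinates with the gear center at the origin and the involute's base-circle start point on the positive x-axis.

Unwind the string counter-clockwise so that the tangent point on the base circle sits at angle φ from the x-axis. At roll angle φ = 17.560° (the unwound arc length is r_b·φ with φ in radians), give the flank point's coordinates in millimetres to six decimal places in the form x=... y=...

x=54.107638 y=0.491792

pitch radius r_p = m·N/2 = 2.039·55/2 = 56.072500
base radius r_b = r_p·cos α = 56.072500·cos 22.685° = 51.734680
roll angle φ = 17.560° = 0.30647982 rad
x = r_b·(cos φ + φ·sin φ) = 51.734680·(0.95340153 + 0.30647982·0.30170436) = 54.107638
y = r_b·(sin φ − φ·cos φ) = 51.734680·(0.30170436 − 0.30647982·0.95340153) = 0.491792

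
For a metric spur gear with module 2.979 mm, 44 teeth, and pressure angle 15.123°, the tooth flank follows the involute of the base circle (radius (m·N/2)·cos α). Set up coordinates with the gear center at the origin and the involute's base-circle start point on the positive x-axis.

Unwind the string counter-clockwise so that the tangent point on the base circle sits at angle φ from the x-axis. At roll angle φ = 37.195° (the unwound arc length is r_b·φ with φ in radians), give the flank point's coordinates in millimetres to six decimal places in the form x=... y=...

pitch radius r_p = m·N/2 = 2.979·44/2 = 65.538000
base radius r_b = r_p·cos α = 65.538000·cos 15.123° = 63.268287
roll angle φ = 37.195° = 0.64917522 rad
x = r_b·(cos φ + φ·sin φ) = 63.268287·(0.79658268 + 0.64917522·0.60452960) = 75.227784
y = r_b·(sin φ − φ·cos φ) = 63.268287·(0.60452960 − 0.64917522·0.79658268) = 5.530146

x=75.227784 y=5.530146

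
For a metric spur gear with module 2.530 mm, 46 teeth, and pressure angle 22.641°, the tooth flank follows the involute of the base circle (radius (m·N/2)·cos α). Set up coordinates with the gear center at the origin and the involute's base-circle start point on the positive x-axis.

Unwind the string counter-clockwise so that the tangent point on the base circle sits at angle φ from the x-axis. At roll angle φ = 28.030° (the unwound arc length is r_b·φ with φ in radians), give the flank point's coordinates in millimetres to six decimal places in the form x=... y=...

x=59.752873 y=2.046302

pitch radius r_p = m·N/2 = 2.530·46/2 = 58.190000
base radius r_b = r_p·cos α = 58.190000·cos 22.641° = 53.705587
roll angle φ = 28.030° = 0.48921579 rad
x = r_b·(cos φ + φ·sin φ) = 53.705587·(0.88270166 + 0.48921579·0.46993381) = 59.752873
y = r_b·(sin φ − φ·cos φ) = 53.705587·(0.46993381 − 0.48921579·0.88270166) = 2.046302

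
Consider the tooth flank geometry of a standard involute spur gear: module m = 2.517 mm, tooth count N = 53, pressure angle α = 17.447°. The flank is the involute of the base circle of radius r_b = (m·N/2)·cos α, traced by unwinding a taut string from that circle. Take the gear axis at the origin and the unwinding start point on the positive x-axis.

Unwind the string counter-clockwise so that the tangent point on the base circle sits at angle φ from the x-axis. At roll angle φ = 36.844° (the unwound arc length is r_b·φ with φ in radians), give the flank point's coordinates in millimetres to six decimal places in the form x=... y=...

pitch radius r_p = m·N/2 = 2.517·53/2 = 66.700500
base radius r_b = r_p·cos α = 66.700500·cos 17.447° = 63.631924
roll angle φ = 36.844° = 0.64304911 rad
x = r_b·(cos φ + φ·sin φ) = 63.631924·(0.80027112 + 0.64304911·0.59963834) = 75.459063
y = r_b·(sin φ − φ·cos φ) = 63.631924·(0.59963834 − 0.64304911·0.80027112) = 5.410286

x=75.459063 y=5.410286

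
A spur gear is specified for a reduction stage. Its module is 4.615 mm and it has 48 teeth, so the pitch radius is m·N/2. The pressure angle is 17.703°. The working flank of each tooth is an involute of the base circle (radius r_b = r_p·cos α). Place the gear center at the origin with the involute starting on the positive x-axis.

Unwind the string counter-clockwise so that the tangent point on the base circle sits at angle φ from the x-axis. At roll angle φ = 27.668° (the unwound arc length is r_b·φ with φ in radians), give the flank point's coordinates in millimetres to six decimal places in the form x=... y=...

x=117.109586 y=3.868986

pitch radius r_p = m·N/2 = 4.615·48/2 = 110.760000
base radius r_b = r_p·cos α = 110.760000·cos 17.703° = 105.515022
roll angle φ = 27.668° = 0.48289770 rad
x = r_b·(cos φ + φ·sin φ) = 105.515022·(0.88565310 + 0.48289770·0.46434748) = 117.109586
y = r_b·(sin φ − φ·cos φ) = 105.515022·(0.46434748 − 0.48289770·0.88565310) = 3.868986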